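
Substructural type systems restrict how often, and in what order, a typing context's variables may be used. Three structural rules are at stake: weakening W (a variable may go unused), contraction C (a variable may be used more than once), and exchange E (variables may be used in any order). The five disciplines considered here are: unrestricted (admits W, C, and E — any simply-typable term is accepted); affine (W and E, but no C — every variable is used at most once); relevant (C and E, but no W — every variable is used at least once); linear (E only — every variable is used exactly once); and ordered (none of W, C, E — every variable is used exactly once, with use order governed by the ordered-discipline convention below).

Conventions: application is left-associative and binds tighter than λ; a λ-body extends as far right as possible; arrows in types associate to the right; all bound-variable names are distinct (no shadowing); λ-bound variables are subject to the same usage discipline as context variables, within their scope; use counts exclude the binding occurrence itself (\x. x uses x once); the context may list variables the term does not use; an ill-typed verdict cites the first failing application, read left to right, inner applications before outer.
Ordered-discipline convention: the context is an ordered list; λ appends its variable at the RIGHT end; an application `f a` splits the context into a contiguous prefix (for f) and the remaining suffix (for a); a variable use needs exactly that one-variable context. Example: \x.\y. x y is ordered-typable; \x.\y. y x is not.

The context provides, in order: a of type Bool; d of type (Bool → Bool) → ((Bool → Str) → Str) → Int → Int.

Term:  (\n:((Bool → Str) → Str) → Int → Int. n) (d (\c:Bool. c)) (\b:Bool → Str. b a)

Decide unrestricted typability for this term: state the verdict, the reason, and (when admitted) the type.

yes — type-checks (Int → Int) and nothing is barred; term : Int → Int
counts: a=1, d=1, n (λ-bound)=1, c (λ-bound)=1, b (λ-bound)=1
left-to-right use order: n, d, c, b, a
typing: ✓ — Int → Int
across the five disciplines: ordered ✗ · linear ✓ · affine ✓ · relevant ✓ · unrestricted ✓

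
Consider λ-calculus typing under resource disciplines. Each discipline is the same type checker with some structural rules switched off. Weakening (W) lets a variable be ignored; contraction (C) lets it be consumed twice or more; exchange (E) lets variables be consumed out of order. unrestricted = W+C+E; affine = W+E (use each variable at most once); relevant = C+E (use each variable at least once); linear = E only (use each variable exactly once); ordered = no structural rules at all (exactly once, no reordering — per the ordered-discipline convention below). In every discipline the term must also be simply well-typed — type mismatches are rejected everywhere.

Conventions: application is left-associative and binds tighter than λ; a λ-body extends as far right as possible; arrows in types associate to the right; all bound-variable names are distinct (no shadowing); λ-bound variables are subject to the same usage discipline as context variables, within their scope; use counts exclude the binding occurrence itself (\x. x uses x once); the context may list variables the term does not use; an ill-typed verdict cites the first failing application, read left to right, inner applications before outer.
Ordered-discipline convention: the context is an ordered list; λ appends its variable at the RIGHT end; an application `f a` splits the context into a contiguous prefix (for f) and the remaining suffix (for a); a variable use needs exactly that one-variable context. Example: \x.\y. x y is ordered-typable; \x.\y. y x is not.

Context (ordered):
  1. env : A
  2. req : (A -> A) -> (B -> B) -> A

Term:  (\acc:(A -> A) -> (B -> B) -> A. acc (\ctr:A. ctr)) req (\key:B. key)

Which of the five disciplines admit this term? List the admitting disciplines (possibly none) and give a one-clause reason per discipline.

admitting disciplines: affine, unrestricted
usage: env: 0; req: 1; acc [bound]: 1; ctr [bound]: 1; key [bound]: 1
left-to-right use order: acc, ctr, req, key
typing: ✓ — A
ordered ✗ (env never used (weakening))
linear ✗ (env never used (weakening))
affine ✓ (none of env, req, acc, ctr, key used more than once)
relevant ✗ (env never used (weakening))
unrestricted ✓ (well-typed at A; no restrictions here)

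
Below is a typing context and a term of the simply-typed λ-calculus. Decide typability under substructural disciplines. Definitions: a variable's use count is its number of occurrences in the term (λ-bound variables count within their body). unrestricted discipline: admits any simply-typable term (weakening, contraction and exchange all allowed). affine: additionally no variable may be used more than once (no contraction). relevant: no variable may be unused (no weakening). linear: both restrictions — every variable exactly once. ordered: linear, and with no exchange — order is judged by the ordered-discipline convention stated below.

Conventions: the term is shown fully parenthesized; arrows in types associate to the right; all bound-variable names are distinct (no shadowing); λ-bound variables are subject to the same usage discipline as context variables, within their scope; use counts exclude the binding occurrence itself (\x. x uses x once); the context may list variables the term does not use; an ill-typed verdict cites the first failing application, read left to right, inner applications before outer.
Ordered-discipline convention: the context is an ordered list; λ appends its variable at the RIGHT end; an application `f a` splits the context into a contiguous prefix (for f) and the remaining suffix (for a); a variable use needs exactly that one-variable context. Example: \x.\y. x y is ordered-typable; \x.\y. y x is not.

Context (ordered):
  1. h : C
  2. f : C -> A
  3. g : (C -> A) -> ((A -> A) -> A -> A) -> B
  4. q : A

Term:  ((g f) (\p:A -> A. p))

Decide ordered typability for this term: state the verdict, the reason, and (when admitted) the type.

no — needs weakening: h, q unused
counts: h=0, f=1, g=1, q=0, p (λ-bound)=1
uses in reading order: g, f, p
typing: well-typed — term : B
all disciplines: ordered ✗ | linear ✗ | affine ✓ | relevant ✗ | unrestricted ✓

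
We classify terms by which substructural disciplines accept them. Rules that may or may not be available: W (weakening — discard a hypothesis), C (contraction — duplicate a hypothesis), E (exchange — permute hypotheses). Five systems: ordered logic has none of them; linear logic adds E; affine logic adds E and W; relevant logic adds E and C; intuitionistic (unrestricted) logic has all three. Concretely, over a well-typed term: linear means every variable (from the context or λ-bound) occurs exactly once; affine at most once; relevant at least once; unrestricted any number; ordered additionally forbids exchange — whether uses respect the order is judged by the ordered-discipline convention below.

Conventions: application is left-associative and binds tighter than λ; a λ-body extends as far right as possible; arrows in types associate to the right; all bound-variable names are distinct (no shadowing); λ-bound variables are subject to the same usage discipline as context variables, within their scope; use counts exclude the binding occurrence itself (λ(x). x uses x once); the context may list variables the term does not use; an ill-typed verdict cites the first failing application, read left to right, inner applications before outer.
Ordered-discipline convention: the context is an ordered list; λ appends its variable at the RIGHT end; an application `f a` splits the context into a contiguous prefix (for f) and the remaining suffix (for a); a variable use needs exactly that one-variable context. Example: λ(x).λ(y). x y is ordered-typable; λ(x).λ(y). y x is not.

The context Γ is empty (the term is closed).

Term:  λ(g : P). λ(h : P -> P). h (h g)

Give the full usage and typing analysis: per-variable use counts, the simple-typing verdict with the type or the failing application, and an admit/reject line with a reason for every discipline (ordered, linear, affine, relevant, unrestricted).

usage: g (bound): 1; h (bound): 2
use order (left to right): h, h, g
typing: ✓ — P -> (P -> P) -> P
ordered ✗ (uses contraction: h ×2)
linear ✗ (uses contraction: h ×2)
affine ✗ (uses contraction: h ×2)
relevant ✓ (g, h: all used, weakening unneeded)
unrestricted ✓ (type-checks (P -> (P -> P) -> P) and nothing is barred)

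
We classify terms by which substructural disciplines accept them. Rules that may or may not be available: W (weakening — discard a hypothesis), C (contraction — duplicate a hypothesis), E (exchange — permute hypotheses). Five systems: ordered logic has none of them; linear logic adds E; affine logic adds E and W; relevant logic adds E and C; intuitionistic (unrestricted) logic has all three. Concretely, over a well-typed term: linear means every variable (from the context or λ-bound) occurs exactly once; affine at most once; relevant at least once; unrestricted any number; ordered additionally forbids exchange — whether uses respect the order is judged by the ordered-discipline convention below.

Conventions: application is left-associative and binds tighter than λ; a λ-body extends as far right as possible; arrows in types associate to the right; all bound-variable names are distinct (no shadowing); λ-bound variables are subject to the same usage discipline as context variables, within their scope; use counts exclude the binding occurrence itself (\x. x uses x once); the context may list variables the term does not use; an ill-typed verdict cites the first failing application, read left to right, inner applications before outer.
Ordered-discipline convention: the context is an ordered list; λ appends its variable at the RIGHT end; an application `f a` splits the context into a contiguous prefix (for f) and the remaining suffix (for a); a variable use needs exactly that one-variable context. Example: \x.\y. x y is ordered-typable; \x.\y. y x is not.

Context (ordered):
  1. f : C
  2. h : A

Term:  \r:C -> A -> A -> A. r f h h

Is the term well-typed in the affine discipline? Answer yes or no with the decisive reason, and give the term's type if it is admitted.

no — needs contraction — h ×2
variable uses: f ×1, h ×2, r (λ-bound) ×1
left-to-right use order: r, f, h, h
typing: well-typed at (C -> A -> A -> A) -> A
across the five disciplines: ordered ✗; linear ✗; affine ✗; relevant ✓; unrestricted ✓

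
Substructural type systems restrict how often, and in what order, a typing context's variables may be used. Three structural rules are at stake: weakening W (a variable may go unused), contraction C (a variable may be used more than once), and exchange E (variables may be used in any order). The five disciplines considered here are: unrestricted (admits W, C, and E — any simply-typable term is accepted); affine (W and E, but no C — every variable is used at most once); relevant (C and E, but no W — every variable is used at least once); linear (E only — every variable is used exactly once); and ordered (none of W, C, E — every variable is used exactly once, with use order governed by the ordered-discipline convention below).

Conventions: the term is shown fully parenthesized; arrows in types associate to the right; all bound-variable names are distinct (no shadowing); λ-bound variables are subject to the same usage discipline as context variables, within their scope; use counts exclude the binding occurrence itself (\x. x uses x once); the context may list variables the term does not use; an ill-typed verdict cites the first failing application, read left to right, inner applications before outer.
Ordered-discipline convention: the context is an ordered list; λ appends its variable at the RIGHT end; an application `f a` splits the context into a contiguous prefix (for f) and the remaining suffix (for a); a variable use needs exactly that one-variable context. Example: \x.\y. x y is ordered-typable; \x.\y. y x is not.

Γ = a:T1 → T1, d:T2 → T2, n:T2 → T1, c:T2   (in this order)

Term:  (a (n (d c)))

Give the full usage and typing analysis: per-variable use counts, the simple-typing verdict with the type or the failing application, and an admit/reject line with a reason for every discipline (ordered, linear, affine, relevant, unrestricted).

use counts: a ×1, d ×1, n ×1, c ×1
use order (left to right): a, n, d, c
typing: the term checks, with type T1
ordered: ✗, needs exchange: uses follow a, n, d, c
linear: ✓, a, d, n, c: one use apiece
affine: ✓, a, d, n, c: no repeats, contraction unneeded
relevant: ✓, every one of a, d, n, c appears
unrestricted: ✓, simply typable at T1; W, C, E all held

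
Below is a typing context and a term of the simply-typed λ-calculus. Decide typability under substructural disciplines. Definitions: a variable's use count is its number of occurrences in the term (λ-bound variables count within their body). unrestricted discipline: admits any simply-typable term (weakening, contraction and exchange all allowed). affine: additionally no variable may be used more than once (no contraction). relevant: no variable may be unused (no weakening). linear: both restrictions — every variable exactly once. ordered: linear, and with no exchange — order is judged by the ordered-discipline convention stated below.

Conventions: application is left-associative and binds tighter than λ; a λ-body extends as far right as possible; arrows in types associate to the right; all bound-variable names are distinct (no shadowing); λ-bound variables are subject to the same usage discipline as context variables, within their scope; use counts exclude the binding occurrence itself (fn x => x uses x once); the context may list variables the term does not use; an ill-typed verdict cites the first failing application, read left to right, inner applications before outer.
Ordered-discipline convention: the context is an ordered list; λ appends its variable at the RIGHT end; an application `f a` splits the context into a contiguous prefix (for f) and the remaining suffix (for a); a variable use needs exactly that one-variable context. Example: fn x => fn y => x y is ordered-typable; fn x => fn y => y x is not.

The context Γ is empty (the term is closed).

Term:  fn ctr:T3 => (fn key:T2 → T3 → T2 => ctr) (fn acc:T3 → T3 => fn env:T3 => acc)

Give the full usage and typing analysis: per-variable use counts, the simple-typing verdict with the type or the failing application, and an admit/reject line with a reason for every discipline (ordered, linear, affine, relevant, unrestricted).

counts: ctr [bound]: 1×; key [bound]: 0×; acc [bound]: 1×; env [bound]: 0×
left-to-right use order: ctr, acc
typing: ill-typed: a function awaiting T2 → T3 → T2 gets (T3 → T3) → T3 → T3 → T3
ordered ✗ (a type mismatch blocks all five)
linear ✗ (the type mismatch rejects it)
affine ✗ (not simply typable)
relevant ✗ (fails simple typing)
unrestricted ✗ (a type mismatch blocks all five)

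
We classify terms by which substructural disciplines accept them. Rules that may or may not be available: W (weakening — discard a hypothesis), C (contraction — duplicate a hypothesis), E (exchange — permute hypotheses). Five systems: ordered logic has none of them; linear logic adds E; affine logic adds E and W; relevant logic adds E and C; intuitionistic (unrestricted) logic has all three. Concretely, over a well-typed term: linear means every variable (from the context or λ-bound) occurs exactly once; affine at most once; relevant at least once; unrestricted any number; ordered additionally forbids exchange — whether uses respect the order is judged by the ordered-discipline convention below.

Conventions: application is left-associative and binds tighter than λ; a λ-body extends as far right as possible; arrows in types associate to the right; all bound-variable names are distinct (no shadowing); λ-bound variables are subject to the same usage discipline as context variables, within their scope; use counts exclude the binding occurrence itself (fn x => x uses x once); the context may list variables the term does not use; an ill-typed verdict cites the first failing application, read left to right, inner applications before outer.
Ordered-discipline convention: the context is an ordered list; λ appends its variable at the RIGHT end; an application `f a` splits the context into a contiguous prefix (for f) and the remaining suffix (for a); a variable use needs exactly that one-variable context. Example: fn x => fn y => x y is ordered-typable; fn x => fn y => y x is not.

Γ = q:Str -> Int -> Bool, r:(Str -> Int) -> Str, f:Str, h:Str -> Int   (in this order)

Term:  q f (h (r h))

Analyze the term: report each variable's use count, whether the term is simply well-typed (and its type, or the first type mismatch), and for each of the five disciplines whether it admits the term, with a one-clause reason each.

usage: q: 1; r: 1; f: 1; h: 2
uses in reading order: q, f, h, r, h
typing: the term checks, with type Bool
ordered: ✗, needs contraction — h ×2
linear: ✗, needs contraction — h ×2
affine: ✗, needs contraction — h ×2
relevant: ✓, q, r, f, h: all used, weakening unneeded
unrestricted: ✓, typability at Bool is all that's needed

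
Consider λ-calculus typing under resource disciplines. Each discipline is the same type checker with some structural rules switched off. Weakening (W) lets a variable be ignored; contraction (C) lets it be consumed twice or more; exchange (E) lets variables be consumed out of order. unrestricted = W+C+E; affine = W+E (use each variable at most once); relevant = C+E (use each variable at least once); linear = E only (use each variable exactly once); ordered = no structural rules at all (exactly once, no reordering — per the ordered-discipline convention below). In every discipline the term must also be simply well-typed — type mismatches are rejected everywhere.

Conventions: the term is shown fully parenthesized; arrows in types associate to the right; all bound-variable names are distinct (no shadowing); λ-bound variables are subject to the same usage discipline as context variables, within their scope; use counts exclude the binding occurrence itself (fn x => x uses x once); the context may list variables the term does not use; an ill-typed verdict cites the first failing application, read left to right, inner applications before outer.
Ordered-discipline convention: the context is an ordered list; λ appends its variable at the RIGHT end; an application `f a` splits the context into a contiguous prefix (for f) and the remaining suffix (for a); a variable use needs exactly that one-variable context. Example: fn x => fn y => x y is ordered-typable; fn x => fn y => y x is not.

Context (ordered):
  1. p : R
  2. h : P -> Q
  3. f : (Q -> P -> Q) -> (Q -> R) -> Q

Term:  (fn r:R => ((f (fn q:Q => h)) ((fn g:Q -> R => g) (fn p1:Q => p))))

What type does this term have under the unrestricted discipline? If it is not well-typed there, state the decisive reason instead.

term : R -> Q
usage: p: 1×, h: 1×, f: 1×, r (bound): 0×, q (bound): 0×, g (bound): 1×, p1 (bound): 0×
uses in reading order: f, h, g, p
typing: well-typed at R -> Q
summary: ordered ✗, linear ✗, affine ✓, relevant ✗, unrestricted ✓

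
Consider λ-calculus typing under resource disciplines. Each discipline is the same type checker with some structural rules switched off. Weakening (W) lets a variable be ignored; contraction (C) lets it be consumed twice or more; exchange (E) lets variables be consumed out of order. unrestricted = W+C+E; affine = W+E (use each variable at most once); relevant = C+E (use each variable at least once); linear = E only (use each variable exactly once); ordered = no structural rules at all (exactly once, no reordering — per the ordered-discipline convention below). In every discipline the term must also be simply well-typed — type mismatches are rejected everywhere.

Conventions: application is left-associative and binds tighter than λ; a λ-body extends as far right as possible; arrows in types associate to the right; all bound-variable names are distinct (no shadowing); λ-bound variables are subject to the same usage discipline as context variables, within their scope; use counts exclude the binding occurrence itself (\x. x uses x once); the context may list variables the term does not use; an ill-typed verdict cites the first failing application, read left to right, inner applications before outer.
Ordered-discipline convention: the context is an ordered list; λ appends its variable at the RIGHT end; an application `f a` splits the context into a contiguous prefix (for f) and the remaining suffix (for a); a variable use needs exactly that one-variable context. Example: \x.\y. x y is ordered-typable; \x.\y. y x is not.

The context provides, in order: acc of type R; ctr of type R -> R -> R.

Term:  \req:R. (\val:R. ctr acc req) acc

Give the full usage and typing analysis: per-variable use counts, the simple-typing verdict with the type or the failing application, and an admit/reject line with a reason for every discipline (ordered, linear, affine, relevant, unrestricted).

variable uses: acc: 2×; ctr: 1×; req (λ-bound): 1×; val (λ-bound): 0×
use order (left to right): ctr, acc, req, acc
typing: well-typed — term : R -> R
ordered ✗ (acc ×2 used more than once (contraction); unused: val — weakening required)
linear ✗ (acc ×2 used more than once (contraction); unused: val — weakening required)
affine ✗ (acc ×2 used more than once (contraction))
relevant ✗ (unused: val — weakening required)
unrestricted ✓ (type-checks (R -> R) and nothing is barred)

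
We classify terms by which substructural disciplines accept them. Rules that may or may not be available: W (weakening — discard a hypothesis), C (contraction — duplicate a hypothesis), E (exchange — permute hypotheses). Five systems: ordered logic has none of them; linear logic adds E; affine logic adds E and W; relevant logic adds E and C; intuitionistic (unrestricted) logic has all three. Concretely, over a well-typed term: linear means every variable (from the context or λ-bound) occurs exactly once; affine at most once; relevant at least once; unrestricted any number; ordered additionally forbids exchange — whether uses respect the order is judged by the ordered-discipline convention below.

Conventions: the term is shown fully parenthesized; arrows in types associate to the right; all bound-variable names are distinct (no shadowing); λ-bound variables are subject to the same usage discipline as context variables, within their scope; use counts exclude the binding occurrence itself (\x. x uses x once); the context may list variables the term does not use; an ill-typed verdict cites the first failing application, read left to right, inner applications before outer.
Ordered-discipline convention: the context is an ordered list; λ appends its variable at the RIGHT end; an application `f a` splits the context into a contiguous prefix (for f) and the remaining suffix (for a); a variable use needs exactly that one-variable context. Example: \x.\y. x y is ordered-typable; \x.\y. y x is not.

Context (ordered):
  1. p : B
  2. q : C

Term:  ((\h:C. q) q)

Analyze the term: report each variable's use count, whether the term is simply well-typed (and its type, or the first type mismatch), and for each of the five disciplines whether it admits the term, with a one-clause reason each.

counts: p: 0×, q: 2×, h (bound): 0×
order of uses: q, q
typing: well-typed at C
ordered: ✗ — q ×2 used more than once (contraction); p, h left unused
linear: ✗ — q ×2 used more than once (contraction); p, h left unused
affine: ✗ — q ×2 used more than once (contraction)
relevant: ✗ — p, h left unused
unrestricted: ✓ — type-checks (C) and nothing is barred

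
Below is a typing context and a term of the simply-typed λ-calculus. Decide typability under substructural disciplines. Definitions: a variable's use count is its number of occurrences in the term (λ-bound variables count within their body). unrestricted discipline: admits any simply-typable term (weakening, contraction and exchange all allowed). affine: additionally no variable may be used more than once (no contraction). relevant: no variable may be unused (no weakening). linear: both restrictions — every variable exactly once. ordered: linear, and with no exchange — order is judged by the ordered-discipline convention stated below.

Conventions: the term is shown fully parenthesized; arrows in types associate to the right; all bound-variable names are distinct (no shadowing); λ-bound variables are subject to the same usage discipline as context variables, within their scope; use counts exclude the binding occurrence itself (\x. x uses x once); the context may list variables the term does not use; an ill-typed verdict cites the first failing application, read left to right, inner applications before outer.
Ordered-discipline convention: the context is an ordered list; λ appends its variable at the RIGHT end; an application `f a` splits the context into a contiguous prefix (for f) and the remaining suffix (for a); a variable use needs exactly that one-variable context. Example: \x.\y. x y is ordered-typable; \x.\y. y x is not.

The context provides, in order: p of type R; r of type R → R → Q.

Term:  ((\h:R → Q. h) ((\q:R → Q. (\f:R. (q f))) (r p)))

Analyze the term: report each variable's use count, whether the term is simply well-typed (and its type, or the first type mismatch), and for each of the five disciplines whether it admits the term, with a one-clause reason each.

usage: p: 1, r: 1, h (λ-bound): 1, q (λ-bound): 1, f (λ-bound): 1
order of uses: h, q, f, r, p
typing: well-typed — term : R → Q
ordered ✗ (needs exchange: uses follow h, q, f, r, p)
linear ✓ (each of p, r, h, q, f used exactly once)
affine ✓ (none of p, r, h, q, f used more than once)
relevant ✓ (at least one use each (p, r, h, q, f))
unrestricted ✓ (type-checks (R → Q) and nothing is barred)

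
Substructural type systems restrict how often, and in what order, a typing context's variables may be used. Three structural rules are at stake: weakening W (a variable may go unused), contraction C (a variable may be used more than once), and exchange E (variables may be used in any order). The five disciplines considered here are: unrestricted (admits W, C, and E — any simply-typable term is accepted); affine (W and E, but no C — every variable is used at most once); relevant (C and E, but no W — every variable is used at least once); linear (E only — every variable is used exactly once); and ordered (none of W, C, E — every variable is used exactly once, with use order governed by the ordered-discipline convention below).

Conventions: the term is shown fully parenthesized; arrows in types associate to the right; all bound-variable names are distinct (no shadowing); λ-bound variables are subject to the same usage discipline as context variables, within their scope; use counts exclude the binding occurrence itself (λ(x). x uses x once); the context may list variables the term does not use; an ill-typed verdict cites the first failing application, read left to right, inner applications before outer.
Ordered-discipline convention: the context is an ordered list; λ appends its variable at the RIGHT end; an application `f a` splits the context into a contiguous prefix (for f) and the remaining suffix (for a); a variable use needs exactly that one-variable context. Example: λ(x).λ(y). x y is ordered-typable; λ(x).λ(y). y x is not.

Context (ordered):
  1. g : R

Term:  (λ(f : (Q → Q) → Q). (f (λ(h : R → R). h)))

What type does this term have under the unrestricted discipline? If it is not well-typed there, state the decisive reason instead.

not well-typed under unrestricted — a type mismatch blocks all five
variable uses: g ×0, f (λ-bound) ×1, h (λ-bound) ×1
use order (left to right): f, h
typing: ill-typed: an argument (R → R) → R → R mismatches the expected Q → Q
summary: ordered ✗; linear ✗; affine ✗; relevant ✗; unrestricted ✗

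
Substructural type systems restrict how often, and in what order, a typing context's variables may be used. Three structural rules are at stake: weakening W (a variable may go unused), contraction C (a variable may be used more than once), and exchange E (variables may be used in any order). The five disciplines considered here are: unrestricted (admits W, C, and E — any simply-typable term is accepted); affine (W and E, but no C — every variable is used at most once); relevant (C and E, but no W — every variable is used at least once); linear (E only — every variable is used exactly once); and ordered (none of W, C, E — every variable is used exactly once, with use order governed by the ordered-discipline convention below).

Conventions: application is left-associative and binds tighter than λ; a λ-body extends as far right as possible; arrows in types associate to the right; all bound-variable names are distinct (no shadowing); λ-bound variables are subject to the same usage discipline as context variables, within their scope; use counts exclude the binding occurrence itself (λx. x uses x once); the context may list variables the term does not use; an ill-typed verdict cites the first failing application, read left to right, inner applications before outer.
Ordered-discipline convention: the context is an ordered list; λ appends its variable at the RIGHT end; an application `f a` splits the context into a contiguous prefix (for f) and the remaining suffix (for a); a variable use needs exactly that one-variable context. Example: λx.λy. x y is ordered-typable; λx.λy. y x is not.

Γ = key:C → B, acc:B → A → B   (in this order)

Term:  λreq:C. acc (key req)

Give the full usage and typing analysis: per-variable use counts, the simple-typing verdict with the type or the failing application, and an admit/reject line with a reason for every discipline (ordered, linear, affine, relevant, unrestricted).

use counts: key ×1; acc ×1; req [bound] ×1
left-to-right use order: acc, key, req
typing: ✓ — C → A → B
ordered: ✗ — use order acc, key, req needs exchange
linear: ✓ — key, acc, req: one use apiece
affine: ✓ — at most one use each (key, acc, req)
relevant: ✓ — none of key, acc, req goes unused
unrestricted: ✓ — well-typed at C → A → B; no restrictions here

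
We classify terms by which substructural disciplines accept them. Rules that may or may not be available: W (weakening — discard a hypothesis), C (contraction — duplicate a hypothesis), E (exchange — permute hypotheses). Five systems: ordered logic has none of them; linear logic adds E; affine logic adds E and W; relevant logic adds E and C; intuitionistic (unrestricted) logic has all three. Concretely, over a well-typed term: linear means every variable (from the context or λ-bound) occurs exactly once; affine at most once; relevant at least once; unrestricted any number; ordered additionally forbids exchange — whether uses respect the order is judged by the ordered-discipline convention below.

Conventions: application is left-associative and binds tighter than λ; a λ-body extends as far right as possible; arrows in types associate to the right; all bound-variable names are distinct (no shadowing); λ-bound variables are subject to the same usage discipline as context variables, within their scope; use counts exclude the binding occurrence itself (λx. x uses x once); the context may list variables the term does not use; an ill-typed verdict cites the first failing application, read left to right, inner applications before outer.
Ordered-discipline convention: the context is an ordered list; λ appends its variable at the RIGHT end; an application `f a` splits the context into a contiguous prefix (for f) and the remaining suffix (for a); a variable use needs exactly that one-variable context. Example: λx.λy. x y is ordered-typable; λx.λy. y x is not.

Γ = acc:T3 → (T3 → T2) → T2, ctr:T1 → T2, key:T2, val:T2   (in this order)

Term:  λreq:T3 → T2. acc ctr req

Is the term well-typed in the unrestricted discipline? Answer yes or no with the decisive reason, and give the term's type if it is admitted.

no — fails simple typing
usage: acc=1; ctr=1; key=0; val=0; req (bound)=1
order of uses: acc, ctr, req
typing: ill-typed: an application expects T3 but receives T1 → T2
all disciplines: ordered ✗, linear ✗, affine ✗, relevant ✗, unrestricted ✗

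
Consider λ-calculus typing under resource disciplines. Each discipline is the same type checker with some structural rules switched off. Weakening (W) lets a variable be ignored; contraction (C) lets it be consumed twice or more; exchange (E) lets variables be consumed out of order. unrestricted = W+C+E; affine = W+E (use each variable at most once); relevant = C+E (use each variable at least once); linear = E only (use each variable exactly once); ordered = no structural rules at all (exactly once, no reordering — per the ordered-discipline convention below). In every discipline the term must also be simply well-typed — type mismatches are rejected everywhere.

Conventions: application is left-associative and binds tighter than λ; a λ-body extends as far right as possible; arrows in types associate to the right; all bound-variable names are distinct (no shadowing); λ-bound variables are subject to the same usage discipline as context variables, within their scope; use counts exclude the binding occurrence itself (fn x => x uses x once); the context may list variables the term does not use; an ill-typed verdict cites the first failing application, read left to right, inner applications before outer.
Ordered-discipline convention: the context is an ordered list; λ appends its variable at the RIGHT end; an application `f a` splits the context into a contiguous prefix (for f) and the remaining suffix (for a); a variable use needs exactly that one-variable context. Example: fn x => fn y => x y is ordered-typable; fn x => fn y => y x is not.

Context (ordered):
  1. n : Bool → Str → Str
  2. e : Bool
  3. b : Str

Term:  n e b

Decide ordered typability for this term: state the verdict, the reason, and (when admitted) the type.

yes — single-use (n, e, b), ordered derivation ok; term : Str
use counts: n: 1; e: 1; b: 1
uses in reading order: n, e, b
typing: the term checks, with type Str
summary: ordered ✓; linear ✓; affine ✓; relevant ✓; unrestricted ✓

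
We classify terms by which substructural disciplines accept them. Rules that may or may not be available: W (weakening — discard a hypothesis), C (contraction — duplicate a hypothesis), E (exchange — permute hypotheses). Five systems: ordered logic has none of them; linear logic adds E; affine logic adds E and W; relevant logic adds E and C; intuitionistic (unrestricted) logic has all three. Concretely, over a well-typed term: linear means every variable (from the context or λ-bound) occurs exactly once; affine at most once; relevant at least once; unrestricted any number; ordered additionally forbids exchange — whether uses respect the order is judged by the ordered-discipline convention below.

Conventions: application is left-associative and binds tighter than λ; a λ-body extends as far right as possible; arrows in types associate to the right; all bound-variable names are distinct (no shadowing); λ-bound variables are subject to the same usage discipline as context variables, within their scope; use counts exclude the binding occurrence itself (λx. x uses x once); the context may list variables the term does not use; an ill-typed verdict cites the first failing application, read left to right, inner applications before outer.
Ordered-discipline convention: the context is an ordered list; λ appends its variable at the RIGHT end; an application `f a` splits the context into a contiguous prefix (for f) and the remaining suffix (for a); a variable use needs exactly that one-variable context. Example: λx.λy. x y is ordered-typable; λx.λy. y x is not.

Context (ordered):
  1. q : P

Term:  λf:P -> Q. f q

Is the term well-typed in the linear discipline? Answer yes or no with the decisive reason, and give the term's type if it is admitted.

yes — exactly-once usage across q, f; term : (P -> Q) -> Q
use counts: q: 1×; f (λ-bound): 1×
use order (left to right): f, q
typing: well-typed at (P -> Q) -> Q
summary: ordered ✗; linear ✓; affine ✓; relevant ✓; unrestricted ✓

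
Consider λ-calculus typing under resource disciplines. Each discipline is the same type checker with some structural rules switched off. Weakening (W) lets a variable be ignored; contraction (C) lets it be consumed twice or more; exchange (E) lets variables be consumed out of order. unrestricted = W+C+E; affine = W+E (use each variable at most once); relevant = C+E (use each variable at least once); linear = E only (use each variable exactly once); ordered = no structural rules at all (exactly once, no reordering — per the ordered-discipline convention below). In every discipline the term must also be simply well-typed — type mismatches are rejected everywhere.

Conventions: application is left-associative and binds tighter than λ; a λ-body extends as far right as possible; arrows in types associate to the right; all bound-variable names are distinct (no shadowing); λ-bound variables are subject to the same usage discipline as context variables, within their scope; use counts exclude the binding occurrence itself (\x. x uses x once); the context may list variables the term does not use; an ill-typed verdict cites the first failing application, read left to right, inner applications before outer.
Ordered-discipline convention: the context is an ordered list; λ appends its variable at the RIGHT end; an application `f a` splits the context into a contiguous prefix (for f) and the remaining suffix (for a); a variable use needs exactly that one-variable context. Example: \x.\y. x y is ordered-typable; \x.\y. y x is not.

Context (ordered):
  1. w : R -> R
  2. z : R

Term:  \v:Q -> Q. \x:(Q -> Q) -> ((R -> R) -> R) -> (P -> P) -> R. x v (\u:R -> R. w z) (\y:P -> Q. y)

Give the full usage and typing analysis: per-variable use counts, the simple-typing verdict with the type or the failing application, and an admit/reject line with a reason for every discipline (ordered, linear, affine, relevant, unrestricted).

use counts: w: 1, z: 1, v (λ-bound): 1, x (λ-bound): 1, u (λ-bound): 0, y (λ-bound): 1
left-to-right use order: x, v, w, z, y
typing: ill-typed: an application expects P -> P but receives (P -> Q) -> P -> Q
ordered ✗ (the type mismatch rejects it)
linear ✗ (not simply typable)
affine ✗ (fails simple typing)
relevant ✗ (a type mismatch blocks all five)
unrestricted ✗ (the type mismatch rejects it)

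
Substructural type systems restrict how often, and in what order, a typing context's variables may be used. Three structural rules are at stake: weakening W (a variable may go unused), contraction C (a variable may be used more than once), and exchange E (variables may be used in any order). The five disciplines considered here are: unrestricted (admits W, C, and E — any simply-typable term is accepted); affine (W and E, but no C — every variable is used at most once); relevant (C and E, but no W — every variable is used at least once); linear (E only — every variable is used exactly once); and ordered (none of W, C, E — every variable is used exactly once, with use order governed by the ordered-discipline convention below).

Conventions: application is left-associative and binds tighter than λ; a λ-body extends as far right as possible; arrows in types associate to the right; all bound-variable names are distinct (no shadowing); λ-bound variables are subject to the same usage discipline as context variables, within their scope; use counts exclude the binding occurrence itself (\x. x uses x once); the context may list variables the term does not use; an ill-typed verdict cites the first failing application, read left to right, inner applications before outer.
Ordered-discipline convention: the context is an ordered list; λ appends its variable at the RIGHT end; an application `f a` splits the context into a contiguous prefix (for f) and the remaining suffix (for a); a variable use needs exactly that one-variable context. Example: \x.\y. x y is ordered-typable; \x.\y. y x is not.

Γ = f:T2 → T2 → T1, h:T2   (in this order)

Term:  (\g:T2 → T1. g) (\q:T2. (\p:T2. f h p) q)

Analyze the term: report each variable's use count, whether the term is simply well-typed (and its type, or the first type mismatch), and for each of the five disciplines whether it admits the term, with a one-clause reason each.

use counts: f=1, h=1, g (λ-bound)=1, q (λ-bound)=1, p (λ-bound)=1
left-to-right use order: g, f, h, p, q
typing: well-typed — term : T2 → T1
ordered: ✓, f, h, g, q, p once each; derivable with no W/C/E
linear: ✓, f, h, g, q, p: one use apiece
affine: ✓, at most one use each (f, h, g, q, p)
relevant: ✓, at least one use each (f, h, g, q, p)
unrestricted: ✓, typability at T2 → T1 is all that's needed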